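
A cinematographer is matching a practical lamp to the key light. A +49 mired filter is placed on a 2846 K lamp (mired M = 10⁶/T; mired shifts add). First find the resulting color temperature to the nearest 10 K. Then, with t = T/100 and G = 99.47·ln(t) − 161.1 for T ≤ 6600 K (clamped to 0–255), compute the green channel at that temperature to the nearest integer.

159

M_in = 10⁶/2846 = 351.37; M_out = 351.37 + (+49) = 400.37.
T_out = 10⁶/400.37 = 2497.7 K → 2500 K; t = 25.
G = 99.47·ln 25 − 161.1 = 99.47·3.2189 − 161.1 = 159.082.
Rounded: 159.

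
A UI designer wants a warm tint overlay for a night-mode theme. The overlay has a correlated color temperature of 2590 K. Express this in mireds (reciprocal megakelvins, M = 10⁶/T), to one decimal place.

386.1 mireds

M = 10⁶ / 2590 = 386.100 → 386.1 mireds.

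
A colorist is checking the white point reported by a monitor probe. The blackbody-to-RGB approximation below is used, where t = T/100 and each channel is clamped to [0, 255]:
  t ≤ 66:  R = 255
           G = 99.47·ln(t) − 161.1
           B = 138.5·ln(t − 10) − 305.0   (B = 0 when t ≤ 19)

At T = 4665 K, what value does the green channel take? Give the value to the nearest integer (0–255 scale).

t = 4665/100 = 46.65; the t ≤ 66 branch applies.
G = 99.47·ln 46.65 − 161.1 = 99.47·3.8427 − 161.1 = 221.131.
Rounded: 221.

221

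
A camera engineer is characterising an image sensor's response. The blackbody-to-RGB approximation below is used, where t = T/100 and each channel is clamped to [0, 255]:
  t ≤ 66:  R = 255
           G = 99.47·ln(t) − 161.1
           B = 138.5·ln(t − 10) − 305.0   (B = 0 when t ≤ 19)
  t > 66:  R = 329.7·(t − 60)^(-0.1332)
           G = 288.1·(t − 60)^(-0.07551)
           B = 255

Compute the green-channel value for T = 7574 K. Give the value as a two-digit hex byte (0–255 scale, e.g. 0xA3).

t = 7574/100 = 75.74; the t > 66 branch applies.
G = 288.1·(75.74 − 60)^(-0.07551) = 288.1·15.74^(-0.07551) = 288.1·0.81211 = 233.969.
Rounded: 234; in hex, 0xEA.

0xEA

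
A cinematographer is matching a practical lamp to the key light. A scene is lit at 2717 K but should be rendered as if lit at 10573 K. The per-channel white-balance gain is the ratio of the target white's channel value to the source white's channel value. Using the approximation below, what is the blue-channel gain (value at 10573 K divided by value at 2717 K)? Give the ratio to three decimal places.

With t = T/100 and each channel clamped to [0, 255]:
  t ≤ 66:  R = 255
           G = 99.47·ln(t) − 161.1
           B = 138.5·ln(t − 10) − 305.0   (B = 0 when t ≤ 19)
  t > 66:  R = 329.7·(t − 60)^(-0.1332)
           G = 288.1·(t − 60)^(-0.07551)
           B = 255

At 2717 K (t = 27.17):
  B = 138.5·ln(27.17 − 10) − 305.0 = 138.5·ln 17.17 − 305.0 = 138.5·2.8432 − 305.0 = 88.778.
At 10573 K (t = 105.73):
  B = 255 by definition for t > 66.
Gain = 255.000 / 88.778 = 2.8723 → 2.872.

2.872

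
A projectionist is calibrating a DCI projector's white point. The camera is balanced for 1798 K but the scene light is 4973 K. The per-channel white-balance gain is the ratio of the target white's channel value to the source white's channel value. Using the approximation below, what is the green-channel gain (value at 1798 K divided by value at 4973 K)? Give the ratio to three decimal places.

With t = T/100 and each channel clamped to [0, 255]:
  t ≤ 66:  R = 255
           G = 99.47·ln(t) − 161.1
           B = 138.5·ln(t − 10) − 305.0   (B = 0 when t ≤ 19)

0.555

At 4973 K (t = 49.73):
  G = 99.47·ln 49.73 − 161.1 = 99.47·3.9066 − 161.1 = 227.490.
At 1798 K (t = 17.98):
  G = 99.47·ln 17.98 − 161.1 = 99.47·2.8893 − 161.1 = 126.295.
Gain = 126.295 / 227.490 = 0.5552 → 0.555.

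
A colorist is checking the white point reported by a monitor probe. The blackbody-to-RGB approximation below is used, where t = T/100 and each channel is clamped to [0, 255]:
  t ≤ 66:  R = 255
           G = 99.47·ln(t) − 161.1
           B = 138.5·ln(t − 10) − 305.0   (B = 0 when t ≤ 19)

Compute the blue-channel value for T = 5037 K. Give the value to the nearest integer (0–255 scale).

207

t = 5037/100 = 50.37; the t ≤ 66 branch applies.
B = 138.5·ln(50.37 − 10) − 305.0 = 138.5·ln 40.37 − 305.0 = 138.5·3.6981 − 305.0 = 207.185.
Rounded: 207.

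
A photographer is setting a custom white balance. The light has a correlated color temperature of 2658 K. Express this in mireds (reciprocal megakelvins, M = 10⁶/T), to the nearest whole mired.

M = 10⁶ / 2658 = 376.223 → 376 mireds.

376 mireds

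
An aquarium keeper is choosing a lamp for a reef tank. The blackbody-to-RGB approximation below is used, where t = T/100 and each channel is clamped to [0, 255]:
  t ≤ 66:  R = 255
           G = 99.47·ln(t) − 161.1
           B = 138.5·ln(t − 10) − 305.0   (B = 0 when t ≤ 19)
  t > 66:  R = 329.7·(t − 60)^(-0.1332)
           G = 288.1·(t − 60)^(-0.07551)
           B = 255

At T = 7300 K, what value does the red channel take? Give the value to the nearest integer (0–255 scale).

234

t = 7300/100 = 73; the t > 66 branch applies.
R = 329.7·(73 − 60)^(-0.1332) = 329.7·13^(-0.1332) = 329.7·0.71060 = 234.283.
Rounded: 234.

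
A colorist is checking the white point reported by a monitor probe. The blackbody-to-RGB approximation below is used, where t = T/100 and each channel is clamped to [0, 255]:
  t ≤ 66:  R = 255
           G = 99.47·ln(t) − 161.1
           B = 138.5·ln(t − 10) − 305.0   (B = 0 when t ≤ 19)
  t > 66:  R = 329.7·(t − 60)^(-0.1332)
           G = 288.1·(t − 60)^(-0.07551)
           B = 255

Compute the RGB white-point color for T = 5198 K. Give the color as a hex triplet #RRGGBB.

t = 5198/100 = 51.98; the t ≤ 66 branch applies.
R = 255 by definition for t ≤ 66.
G = 99.47·ln 51.98 − 161.1 = 99.47·3.9509 − 161.1 = 231.892.
B = 138.5·ln(51.98 − 10) − 305.0 = 138.5·ln 41.98 − 305.0 = 138.5·3.7372 − 305.0 = 212.601.
Rounded: (255, 232, 213).
In hex: #FFE8D5.

#FFE8D5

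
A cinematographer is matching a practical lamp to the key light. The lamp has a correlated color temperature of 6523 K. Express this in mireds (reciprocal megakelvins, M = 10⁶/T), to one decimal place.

M = 10⁶ / 6523 = 153.304 → 153.3 mireds.

153.3 mireds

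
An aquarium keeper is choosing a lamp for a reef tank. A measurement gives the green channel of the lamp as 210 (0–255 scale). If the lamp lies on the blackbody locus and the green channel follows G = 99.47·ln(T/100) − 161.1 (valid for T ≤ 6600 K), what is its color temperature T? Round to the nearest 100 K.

4200 K

ln t = (210 + 161.1) / 99.47 = 3.7308.
t = e^3.7308 = 41.711.
T = 100·t = 4171 K → 4200 K to the nearest 100 K.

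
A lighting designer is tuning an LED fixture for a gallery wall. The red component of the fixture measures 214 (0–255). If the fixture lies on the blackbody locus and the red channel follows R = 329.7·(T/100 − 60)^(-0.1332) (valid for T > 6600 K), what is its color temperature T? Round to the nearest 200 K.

(t − 60)^(-0.1332) = 214/329.7 = 0.64907.
t − 60 = 0.64907^(1/-0.1332) = 0.64907^(-7.508) = 25.657, so t = 85.657.
T = 100·t = 8566 K → 8600 K to the nearest 200 K.

8600 K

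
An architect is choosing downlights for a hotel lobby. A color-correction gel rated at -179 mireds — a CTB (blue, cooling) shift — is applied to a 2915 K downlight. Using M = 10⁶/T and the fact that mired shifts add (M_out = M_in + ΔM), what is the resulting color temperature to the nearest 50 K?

6100 K

M_in = 10⁶/2915 = 343.05 mireds.
M_out = 343.05 + (-179) = 164.05 mireds.
T_out = 10⁶/164.05 = 6095.6 K → 6100 K.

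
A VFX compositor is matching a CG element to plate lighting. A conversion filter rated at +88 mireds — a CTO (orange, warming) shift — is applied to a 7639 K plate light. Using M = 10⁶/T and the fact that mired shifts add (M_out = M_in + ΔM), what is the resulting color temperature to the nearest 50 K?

M_in = 10⁶/7639 = 130.91 mireds.
M_out = 130.91 + (+88) = 218.91 mireds.
T_out = 10⁶/218.91 = 4568.1 K → 4550 K.

4550 K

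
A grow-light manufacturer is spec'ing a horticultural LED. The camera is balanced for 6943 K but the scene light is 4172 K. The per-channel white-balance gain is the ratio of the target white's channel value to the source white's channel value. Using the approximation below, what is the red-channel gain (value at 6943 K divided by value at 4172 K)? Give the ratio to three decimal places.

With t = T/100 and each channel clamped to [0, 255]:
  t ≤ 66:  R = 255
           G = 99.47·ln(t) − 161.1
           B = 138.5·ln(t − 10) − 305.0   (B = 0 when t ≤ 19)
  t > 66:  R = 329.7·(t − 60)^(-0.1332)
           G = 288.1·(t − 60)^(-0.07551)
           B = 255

At 4172 K (t = 41.72):
  R = 255 by definition for t ≤ 66.
At 6943 K (t = 69.43):
  R = 329.7·(69.43 − 60)^(-0.1332) = 329.7·9.43^(-0.1332) = 329.7·0.74164 = 244.520.
Gain = 244.520 / 255.000 = 0.9589 → 0.959.

0.959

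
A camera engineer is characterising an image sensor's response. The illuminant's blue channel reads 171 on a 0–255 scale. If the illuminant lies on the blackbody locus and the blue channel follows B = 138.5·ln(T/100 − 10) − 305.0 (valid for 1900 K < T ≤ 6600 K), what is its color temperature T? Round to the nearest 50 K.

ln(t − 10) = (171 + 305.0) / 138.5 = 3.4368.
t − 10 = e^3.4368 = 31.088, so t = 41.088.
T = 100·t = 4109 K → 4100 K to the nearest 50 K.

4100 K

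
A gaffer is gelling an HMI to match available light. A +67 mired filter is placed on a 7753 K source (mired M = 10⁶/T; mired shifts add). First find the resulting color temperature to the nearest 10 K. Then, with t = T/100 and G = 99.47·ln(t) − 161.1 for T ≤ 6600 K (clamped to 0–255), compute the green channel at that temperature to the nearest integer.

230

M_in = 10⁶/7753 = 128.98; M_out = 128.98 + (+67) = 195.98.
T_out = 10⁶/195.98 = 5102.5 K → 5100 K; t = 51.
G = 99.47·ln 51 − 161.1 = 99.47·3.9318 − 161.1 = 229.999.
Rounded: 230.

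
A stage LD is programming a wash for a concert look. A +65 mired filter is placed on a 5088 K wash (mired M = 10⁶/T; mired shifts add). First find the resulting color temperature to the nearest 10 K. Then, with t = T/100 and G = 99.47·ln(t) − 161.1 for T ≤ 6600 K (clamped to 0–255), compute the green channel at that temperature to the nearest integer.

M_in = 10⁶/5088 = 196.54; M_out = 196.54 + (+65) = 261.54.
T_out = 10⁶/261.54 = 3823.5 K → 3820 K; t = 38.2.
G = 99.47·ln 38.2 − 161.1 = 99.47·3.6428 − 161.1 = 201.253.
Rounded: 201.

201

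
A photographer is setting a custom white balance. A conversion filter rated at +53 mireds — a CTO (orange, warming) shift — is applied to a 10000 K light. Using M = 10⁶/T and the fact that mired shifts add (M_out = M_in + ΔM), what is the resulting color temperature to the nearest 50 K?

6550 K

M_in = 10⁶/10000 = 100.00 mireds.
M_out = 100.00 + (+53) = 153.00 mireds.
T_out = 10⁶/153.00 = 6535.9 K → 6550 K.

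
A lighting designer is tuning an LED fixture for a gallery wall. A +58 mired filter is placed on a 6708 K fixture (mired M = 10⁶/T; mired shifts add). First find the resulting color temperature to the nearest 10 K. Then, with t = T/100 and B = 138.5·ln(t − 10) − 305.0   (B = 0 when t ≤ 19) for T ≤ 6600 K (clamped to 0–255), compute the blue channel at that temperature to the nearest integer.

M_in = 10⁶/6708 = 149.08; M_out = 149.08 + (+58) = 207.08.
T_out = 10⁶/207.08 = 4829.2 K → 4830 K; t = 48.3.
B = 138.5·ln(48.3 − 10) − 305.0 = 138.5·ln 38.3 − 305.0 = 138.5·3.6454 − 305.0 = 199.895.
Rounded: 200.

200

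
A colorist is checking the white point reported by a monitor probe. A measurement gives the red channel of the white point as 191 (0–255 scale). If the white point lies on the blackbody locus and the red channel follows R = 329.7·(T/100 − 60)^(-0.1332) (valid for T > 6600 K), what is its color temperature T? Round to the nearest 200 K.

12000 K

(t − 60)^(-0.1332) = 191/329.7 = 0.57931.
t − 60 = 0.57931^(1/-0.1332) = 0.57931^(-7.508) = 60.245, so t = 120.245.
T = 100·t = 12025 K → 12000 K to the nearest 200 K.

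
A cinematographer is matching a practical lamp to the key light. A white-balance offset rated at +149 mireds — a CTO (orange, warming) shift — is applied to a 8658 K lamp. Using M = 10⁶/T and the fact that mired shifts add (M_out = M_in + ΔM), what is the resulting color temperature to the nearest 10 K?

M_in = 10⁶/8658 = 115.50 mireds.
M_out = 115.50 + (+149) = 264.50 mireds.
T_out = 10⁶/264.50 = 3780.7 K → 3780 K.

3780 K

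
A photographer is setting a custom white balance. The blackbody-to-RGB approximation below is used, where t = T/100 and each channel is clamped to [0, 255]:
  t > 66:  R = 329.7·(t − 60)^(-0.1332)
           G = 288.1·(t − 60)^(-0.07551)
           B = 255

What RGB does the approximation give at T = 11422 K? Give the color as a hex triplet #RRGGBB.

t = 11422/100 = 114.22; the t > 66 branch applies.
R = 329.7·(114.22 − 60)^(-0.1332) = 329.7·54.22^(-0.1332) = 329.7·0.58750 = 193.700.
G = 288.1·(114.22 − 60)^(-0.07551) = 288.1·54.22^(-0.07551) = 288.1·0.73970 = 213.107.
B = 255 by definition for t > 66.
Rounded: (194, 213, 255).
In hex: #C2D5FF.

#C2D5FF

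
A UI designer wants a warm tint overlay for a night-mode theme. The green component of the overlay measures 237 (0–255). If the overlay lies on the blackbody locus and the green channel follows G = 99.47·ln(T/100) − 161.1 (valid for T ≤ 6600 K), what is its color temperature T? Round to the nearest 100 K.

5500 K

ln t = (237 + 161.1) / 99.47 = 4.0022.
t = e^4.0022 = 54.719.
T = 100·t = 5472 K → 5500 K to the nearest 100 K.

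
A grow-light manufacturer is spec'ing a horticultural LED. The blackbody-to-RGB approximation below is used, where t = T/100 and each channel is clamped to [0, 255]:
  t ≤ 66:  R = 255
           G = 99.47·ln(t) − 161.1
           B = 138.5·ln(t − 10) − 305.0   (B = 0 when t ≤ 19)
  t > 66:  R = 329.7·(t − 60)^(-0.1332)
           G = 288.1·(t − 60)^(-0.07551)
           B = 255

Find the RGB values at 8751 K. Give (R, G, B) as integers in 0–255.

t = 8751/100 = 87.51; the t > 66 branch applies.
R = 329.7·(87.51 − 60)^(-0.1332) = 329.7·27.51^(-0.1332) = 329.7·0.64307 = 212.021.
G = 288.1·(87.51 − 60)^(-0.07551) = 288.1·27.51^(-0.07551) = 288.1·0.77858 = 224.309.
B = 255 by definition for t > 66.
Rounded: (212, 224, 255).

(212, 224, 255)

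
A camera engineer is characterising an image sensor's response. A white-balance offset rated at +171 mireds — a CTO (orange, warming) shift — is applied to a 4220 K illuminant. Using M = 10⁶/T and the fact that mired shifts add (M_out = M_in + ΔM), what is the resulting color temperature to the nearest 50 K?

2450 K

M_in = 10⁶/4220 = 236.97 mireds.
M_out = 236.97 + (+171) = 407.97 mireds.
T_out = 10⁶/407.97 = 2451.2 K → 2450 K.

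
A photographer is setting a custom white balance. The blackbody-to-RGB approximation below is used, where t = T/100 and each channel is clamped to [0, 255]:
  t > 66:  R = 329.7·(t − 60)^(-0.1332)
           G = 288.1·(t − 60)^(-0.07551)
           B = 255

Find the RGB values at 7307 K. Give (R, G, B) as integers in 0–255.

(234, 237, 255)

t = 7307/100 = 73.07; the t > 66 branch applies.
R = 329.7·(73.07 − 60)^(-0.1332) = 329.7·13.07^(-0.1332) = 329.7·0.71009 = 234.116.
G = 288.1·(73.07 − 60)^(-0.07551) = 288.1·13.07^(-0.07551) = 288.1·0.82359 = 237.276.
B = 255 by definition for t > 66.
Rounded: (234, 237, 255).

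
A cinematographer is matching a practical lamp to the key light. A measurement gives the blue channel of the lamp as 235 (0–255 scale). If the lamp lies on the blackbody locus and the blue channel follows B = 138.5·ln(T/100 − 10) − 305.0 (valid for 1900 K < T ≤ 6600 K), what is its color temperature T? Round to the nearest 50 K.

5950 K

ln(t − 10) = (235 + 305.0) / 138.5 = 3.8989.
t − 10 = e^3.8989 = 49.349, so t = 59.349.
T = 100·t = 5935 K → 5950 K to the nearest 50 K.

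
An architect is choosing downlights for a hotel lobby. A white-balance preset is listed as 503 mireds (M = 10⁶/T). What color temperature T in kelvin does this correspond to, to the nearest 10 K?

1990 K

T = 10⁶ / 503 = 1988.07 K → 1990 K.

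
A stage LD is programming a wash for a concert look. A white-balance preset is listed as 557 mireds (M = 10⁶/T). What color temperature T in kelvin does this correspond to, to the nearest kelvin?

T = 10⁶ / 557 = 1795.33 K → 1795 K.

1795 K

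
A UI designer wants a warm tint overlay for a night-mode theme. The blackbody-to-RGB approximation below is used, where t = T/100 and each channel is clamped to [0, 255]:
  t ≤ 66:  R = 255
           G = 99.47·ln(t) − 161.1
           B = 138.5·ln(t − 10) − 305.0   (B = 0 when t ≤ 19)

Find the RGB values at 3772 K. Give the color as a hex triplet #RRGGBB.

t = 3772/100 = 37.72; the t ≤ 66 branch applies.
R = 255 by definition for t ≤ 66.
G = 99.47·ln 37.72 − 161.1 = 99.47·3.6302 − 161.1 = 199.995.
B = 138.5·ln(37.72 − 10) − 305.0 = 138.5·ln 27.72 − 305.0 = 138.5·3.3222 − 305.0 = 155.118.
Rounded: (255, 200, 155).
In hex: #FFC89B.

#FFC89B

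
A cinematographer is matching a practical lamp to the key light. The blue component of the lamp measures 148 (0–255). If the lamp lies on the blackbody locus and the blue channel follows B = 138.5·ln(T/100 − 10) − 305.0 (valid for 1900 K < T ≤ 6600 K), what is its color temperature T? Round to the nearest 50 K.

3650 K

ln(t − 10) = (148 + 305.0) / 138.5 = 3.2708.
t − 10 = e^3.2708 = 26.331, so t = 36.331.
T = 100·t = 3633 K → 3650 K to the nearest 50 K.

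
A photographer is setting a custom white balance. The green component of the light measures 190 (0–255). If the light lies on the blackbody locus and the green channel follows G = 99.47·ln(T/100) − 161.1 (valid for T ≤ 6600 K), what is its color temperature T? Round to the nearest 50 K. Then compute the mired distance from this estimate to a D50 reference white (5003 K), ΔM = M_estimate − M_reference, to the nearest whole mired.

+94 mireds

ln t = (190 + 161.1) / 99.47 = 3.5297.
t = e^3.5297 = 34.114.
T = 100·t = 3411 K → 3400 K to the nearest 50 K.
M_estimate = 10⁶/3400 = 294.12; M_reference = 10⁶/5003 = 199.88.
ΔM = 294.12 − 199.88 = 94.24 → +94 mireds.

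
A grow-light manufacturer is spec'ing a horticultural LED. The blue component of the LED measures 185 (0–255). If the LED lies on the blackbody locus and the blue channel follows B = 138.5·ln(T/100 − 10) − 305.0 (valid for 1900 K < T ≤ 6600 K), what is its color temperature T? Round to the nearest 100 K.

4400 K

ln(t − 10) = (185 + 305.0) / 138.5 = 3.5379.
t − 10 = e^3.5379 = 34.395, so t = 44.395.
T = 100·t = 4439 K → 4400 K to the nearest 100 K.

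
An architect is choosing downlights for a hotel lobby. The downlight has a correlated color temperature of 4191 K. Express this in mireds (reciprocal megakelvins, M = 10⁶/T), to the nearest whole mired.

239 mireds

M = 10⁶ / 4191 = 238.607 → 239 mireds.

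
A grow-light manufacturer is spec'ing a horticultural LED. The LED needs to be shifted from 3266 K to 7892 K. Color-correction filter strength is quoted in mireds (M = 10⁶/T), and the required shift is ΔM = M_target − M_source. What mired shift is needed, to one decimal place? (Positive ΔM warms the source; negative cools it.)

-179.5 mireds

M_source = 10⁶/3266 = 306.185; M_target = 10⁶/7892 = 126.711.
ΔM = 126.711 − 306.185 = -179.474 → -179.5 mireds, a cooling shift.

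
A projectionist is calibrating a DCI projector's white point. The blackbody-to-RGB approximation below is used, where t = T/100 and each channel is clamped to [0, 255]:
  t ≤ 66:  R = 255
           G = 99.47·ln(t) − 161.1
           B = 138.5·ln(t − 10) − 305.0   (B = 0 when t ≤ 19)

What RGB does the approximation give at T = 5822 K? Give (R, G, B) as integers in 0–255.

t = 5822/100 = 58.22; the t ≤ 66 branch applies.
R = 255 by definition for t ≤ 66.
G = 99.47·ln 58.22 − 161.1 = 99.47·4.0642 − 161.1 = 243.169.
B = 138.5·ln(58.22 − 10) − 305.0 = 138.5·ln 48.22 − 305.0 = 138.5·3.8758 − 305.0 = 231.795.
Rounded: (255, 243, 232).

(255, 243, 232)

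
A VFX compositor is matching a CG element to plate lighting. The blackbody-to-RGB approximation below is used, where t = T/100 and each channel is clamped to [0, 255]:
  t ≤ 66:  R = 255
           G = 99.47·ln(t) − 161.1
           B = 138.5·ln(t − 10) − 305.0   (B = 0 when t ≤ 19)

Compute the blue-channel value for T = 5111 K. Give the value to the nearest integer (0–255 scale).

210

t = 5111/100 = 51.11; the t ≤ 66 branch applies.
B = 138.5·ln(51.11 − 10) − 305.0 = 138.5·ln 41.11 − 305.0 = 138.5·3.7163 − 305.0 = 209.701.
Rounded: 210.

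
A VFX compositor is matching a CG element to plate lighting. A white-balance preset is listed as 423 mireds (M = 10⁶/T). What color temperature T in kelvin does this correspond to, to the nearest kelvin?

2364 K

T = 10⁶ / 423 = 2364.07 K → 2364 K.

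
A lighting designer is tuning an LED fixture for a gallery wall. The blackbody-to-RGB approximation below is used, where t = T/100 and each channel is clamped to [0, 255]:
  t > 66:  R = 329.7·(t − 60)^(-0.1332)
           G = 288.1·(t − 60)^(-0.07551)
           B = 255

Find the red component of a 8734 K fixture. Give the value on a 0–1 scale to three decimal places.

0.832

t = 8734/100 = 87.34; the t > 66 branch applies.
R = 329.7·(87.34 − 60)^(-0.1332) = 329.7·27.34^(-0.1332) = 329.7·0.64360 = 212.196.
On a 0–1 scale: 212.196/255 = 0.8321 → 0.832.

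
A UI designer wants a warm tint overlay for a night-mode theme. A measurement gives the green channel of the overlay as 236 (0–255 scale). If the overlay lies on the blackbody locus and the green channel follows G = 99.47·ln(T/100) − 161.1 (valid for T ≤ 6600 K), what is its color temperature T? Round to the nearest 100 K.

5400 K

ln t = (236 + 161.1) / 99.47 = 3.9922.
t = e^3.9922 = 54.172.
T = 100·t = 5417 K → 5400 K to the nearest 100 K.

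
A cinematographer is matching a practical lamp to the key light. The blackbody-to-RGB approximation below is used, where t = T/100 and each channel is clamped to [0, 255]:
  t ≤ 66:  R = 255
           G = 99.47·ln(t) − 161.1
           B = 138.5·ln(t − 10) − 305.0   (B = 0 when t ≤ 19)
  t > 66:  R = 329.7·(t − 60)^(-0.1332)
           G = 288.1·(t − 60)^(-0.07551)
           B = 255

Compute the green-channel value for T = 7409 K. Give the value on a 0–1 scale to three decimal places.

0.925

t = 7409/100 = 74.09; the t > 66 branch applies.
G = 288.1·(74.09 − 60)^(-0.07551) = 288.1·14.09^(-0.07551) = 288.1·0.81893 = 235.933.
On a 0–1 scale: 235.933/255 = 0.9252 → 0.925.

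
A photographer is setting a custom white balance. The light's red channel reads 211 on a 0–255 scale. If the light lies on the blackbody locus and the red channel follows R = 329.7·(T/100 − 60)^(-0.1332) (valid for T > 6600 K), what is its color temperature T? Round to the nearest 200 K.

(t − 60)^(-0.1332) = 211/329.7 = 0.63998.
t − 60 = 0.63998^(1/-0.1332) = 0.63998^(-7.508) = 28.525, so t = 88.525.
T = 100·t = 8853 K → 8800 K to the nearest 200 K.

8800 K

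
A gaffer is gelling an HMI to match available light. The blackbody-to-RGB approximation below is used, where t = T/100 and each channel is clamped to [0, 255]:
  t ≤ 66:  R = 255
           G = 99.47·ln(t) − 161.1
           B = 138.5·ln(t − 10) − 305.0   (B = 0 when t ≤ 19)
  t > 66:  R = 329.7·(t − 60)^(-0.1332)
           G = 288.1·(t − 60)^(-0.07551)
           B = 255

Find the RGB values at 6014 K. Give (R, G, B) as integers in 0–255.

t = 6014/100 = 60.14; the t ≤ 66 branch applies.
R = 255 by definition for t ≤ 66.
G = 99.47·ln 60.14 − 161.1 = 99.47·4.0967 − 161.1 = 246.396.
B = 138.5·ln(60.14 − 10) − 305.0 = 138.5·ln 50.14 − 305.0 = 138.5·3.9148 − 305.0 = 237.202.
Rounded: (255, 246, 237).

(255, 246, 237)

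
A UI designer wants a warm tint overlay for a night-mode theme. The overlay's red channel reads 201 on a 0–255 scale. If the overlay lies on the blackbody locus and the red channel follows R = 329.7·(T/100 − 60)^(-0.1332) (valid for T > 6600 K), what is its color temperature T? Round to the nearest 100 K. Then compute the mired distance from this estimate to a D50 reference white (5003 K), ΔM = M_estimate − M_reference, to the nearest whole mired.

(t − 60)^(-0.1332) = 201/329.7 = 0.60965.
t − 60 = 0.60965^(1/-0.1332) = 0.60965^(-7.508) = 41.071, so t = 101.071.
T = 100·t = 10107 K → 10100 K to the nearest 100 K.
M_estimate = 10⁶/10100 = 99.01; M_reference = 10⁶/5003 = 199.88.
ΔM = 99.01 − 199.88 = -100.87 → -101 mireds.

-101 mireds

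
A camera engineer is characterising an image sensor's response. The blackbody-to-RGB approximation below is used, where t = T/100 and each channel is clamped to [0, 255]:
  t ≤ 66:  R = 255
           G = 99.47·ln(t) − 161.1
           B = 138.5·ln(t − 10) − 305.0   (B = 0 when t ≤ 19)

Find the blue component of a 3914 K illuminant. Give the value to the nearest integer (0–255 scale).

162

t = 3914/100 = 39.14; the t ≤ 66 branch applies.
B = 138.5·ln(39.14 − 10) − 305.0 = 138.5·ln 29.14 − 305.0 = 138.5·3.3721 − 305.0 = 162.037.
Rounded: 162.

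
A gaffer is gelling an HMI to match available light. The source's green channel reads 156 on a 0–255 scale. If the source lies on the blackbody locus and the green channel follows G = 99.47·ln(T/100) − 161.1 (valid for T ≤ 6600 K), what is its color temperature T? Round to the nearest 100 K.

ln t = (156 + 161.1) / 99.47 = 3.1879.
t = e^3.1879 = 24.237.
T = 100·t = 2424 K → 2400 K to the nearest 100 K.

2400 K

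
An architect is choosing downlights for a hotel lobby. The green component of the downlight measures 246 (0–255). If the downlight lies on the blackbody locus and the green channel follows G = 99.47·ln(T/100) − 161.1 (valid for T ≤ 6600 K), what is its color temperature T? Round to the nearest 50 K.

6000 K

ln t = (246 + 161.1) / 99.47 = 4.0927.
t = e^4.0927 = 59.901.
T = 100·t = 5990 K → 6000 K to the nearest 50 K.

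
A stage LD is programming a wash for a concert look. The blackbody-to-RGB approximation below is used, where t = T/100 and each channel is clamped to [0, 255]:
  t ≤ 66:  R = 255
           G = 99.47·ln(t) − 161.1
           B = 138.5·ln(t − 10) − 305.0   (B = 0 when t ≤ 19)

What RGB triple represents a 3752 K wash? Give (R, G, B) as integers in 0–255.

(255, 199, 154)

t = 3752/100 = 37.52; the t ≤ 66 branch applies.
R = 255 by definition for t ≤ 66.
G = 99.47·ln 37.52 − 161.1 = 99.47·3.6249 − 161.1 = 199.466.
B = 138.5·ln(37.52 − 10) − 305.0 = 138.5·ln 27.52 − 305.0 = 138.5·3.3149 − 305.0 = 154.115.
Rounded: (255, 199, 154).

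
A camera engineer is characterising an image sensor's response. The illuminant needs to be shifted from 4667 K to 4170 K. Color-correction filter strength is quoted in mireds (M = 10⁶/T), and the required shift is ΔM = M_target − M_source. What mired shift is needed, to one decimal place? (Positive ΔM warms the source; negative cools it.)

M_source = 10⁶/4667 = 214.270; M_target = 10⁶/4170 = 239.808.
ΔM = 239.808 − 214.270 = 25.538 → +25.5 mireds, a warming shift.

+25.5 mireds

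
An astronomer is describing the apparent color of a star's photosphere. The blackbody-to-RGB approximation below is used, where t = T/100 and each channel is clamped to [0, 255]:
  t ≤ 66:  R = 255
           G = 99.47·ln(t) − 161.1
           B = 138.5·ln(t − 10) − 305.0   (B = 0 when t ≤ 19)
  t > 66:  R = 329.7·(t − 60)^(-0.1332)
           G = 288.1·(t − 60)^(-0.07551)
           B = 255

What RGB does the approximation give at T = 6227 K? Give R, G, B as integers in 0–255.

t = 6227/100 = 62.27; the t ≤ 66 branch applies.
R = 255 by definition for t ≤ 66.
G = 99.47·ln 62.27 − 161.1 = 99.47·4.1315 − 161.1 = 249.858.
B = 138.5·ln(62.27 − 10) − 305.0 = 138.5·ln 52.27 − 305.0 = 138.5·3.9564 − 305.0 = 242.965.
Rounded: (255, 250, 243).

R=255, G=250, B=243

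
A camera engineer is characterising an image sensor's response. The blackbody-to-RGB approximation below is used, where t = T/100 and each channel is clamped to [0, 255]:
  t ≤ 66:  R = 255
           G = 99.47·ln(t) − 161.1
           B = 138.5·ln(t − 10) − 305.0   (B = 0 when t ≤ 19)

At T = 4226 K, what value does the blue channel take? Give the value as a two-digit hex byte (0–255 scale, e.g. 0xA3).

0xB0

t = 4226/100 = 42.26; the t ≤ 66 branch applies.
B = 138.5·ln(42.26 − 10) − 305.0 = 138.5·ln 32.26 − 305.0 = 138.5·3.4738 − 305.0 = 176.125.
Rounded: 176; in hex, 0xB0.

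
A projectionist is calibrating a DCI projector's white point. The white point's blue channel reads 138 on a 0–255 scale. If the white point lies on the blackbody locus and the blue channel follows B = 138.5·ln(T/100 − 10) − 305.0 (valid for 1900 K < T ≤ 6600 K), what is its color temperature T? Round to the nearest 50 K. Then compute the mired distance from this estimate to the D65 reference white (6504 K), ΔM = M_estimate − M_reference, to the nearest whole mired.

+136 mireds

ln(t − 10) = (138 + 305.0) / 138.5 = 3.1986.
t − 10 = e^3.1986 = 24.497, so t = 34.497.
T = 100·t = 3450 K → 3450 K to the nearest 50 K.
M_estimate = 10⁶/3450 = 289.86; M_reference = 10⁶/6504 = 153.75.
ΔM = 289.86 − 153.75 = 136.10 → +136 mireds.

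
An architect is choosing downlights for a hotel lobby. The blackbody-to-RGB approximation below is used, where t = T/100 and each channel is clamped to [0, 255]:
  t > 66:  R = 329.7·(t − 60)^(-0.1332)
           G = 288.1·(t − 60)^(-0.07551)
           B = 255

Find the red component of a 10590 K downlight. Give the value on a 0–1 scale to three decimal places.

t = 10590/100 = 105.9; the t > 66 branch applies.
R = 329.7·(105.9 − 60)^(-0.1332) = 329.7·45.9^(-0.1332) = 329.7·0.60068 = 198.046.
On a 0–1 scale: 198.046/255 = 0.7766 → 0.777.

0.777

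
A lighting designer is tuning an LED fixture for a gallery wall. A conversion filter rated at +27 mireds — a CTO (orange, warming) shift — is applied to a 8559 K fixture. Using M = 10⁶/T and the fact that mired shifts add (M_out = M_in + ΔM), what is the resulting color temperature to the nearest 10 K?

6950 K

M_in = 10⁶/8559 = 116.84 mireds.
M_out = 116.84 + (+27) = 143.84 mireds.
T_out = 10⁶/143.84 = 6952.4 K → 6950 K.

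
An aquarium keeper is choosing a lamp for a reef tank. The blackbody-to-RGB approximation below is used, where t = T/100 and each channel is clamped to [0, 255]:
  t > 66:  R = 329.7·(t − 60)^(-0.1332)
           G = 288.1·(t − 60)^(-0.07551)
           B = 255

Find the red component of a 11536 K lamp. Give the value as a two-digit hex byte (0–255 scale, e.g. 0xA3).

0xC1

t = 11536/100 = 115.36; the t > 66 branch applies.
R = 329.7·(115.36 − 60)^(-0.1332) = 329.7·55.36^(-0.1332) = 329.7·0.58588 = 193.164.
Rounded: 193; in hex, 0xC1.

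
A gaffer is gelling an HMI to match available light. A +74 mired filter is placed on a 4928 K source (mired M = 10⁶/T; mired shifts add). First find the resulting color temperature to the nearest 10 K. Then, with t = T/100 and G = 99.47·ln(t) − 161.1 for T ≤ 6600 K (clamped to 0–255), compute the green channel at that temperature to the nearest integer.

196

M_in = 10⁶/4928 = 202.92; M_out = 202.92 + (+74) = 276.92.
T_out = 10⁶/276.92 = 3611.1 K → 3610 K; t = 36.1.
G = 99.47·ln 36.1 − 161.1 = 99.47·3.5863 − 161.1 = 195.629.
Rounded: 196.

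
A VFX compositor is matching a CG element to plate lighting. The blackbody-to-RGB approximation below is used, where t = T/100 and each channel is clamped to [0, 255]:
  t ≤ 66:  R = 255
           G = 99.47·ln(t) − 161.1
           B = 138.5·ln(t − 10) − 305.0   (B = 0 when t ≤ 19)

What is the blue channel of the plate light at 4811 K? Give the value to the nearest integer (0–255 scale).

199

t = 4811/100 = 48.11; the t ≤ 66 branch applies.
B = 138.5·ln(48.11 − 10) − 305.0 = 138.5·ln 38.11 − 305.0 = 138.5·3.6405 − 305.0 = 199.206.
Rounded: 199.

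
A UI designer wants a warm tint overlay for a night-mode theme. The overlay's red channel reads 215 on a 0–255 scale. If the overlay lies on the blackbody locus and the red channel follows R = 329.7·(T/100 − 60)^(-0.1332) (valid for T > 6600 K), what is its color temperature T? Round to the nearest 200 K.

(t − 60)^(-0.1332) = 215/329.7 = 0.65211.
t − 60 = 0.65211^(1/-0.1332) = 0.65211^(-7.508) = 24.774, so t = 84.774.
T = 100·t = 8477 K → 8400 K to the nearest 200 K.

8400 K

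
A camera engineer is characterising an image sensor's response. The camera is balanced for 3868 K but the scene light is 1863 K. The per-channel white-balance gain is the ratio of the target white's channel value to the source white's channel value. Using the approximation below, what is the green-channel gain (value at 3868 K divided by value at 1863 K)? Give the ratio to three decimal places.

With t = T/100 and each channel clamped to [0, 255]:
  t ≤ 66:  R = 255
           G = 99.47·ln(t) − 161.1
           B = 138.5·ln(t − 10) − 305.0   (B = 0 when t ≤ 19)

1.560

At 1863 K (t = 18.63):
  G = 99.47·ln 18.63 − 161.1 = 99.47·2.9248 − 161.1 = 129.827.
At 3868 K (t = 38.68):
  G = 99.47·ln 38.68 − 161.1 = 99.47·3.6553 − 161.1 = 202.495.
Gain = 202.495 / 129.827 = 1.5597 → 1.560.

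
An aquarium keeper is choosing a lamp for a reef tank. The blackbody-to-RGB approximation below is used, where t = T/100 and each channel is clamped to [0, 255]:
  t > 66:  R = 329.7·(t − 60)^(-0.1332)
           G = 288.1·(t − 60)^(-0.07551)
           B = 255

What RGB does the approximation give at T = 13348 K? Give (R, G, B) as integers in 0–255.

t = 13348/100 = 133.48; the t > 66 branch applies.
R = 329.7·(133.48 − 60)^(-0.1332) = 329.7·73.48^(-0.1332) = 329.7·0.56419 = 186.014.
G = 288.1·(133.48 − 60)^(-0.07551) = 288.1·73.48^(-0.07551) = 288.1·0.72291 = 208.271.
B = 255 by definition for t > 66.
Rounded: (186, 208, 255).

(186, 208, 255)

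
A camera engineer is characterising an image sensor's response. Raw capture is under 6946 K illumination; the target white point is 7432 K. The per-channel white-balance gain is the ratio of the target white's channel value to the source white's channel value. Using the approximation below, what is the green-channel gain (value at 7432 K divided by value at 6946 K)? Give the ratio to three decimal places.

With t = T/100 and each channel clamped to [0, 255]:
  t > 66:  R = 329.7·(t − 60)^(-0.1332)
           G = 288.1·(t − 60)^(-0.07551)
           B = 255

At 6946 K (t = 69.46):
  G = 288.1·(69.46 − 60)^(-0.07551) = 288.1·9.46^(-0.07551) = 288.1·0.84394 = 243.138.
At 7432 K (t = 74.32):
  G = 288.1·(74.32 − 60)^(-0.07551) = 288.1·14.32^(-0.07551) = 288.1·0.81793 = 235.645.
Gain = 235.645 / 243.138 = 0.9692 → 0.969.

0.969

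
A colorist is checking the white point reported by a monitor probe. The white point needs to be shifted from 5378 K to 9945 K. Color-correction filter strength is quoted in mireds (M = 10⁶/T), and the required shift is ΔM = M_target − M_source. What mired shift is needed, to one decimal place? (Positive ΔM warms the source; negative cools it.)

M_source = 10⁶/5378 = 185.943; M_target = 10⁶/9945 = 100.553.
ΔM = 100.553 − 185.943 = -85.390 → -85.4 mireds, a cooling shift.

-85.4 mireds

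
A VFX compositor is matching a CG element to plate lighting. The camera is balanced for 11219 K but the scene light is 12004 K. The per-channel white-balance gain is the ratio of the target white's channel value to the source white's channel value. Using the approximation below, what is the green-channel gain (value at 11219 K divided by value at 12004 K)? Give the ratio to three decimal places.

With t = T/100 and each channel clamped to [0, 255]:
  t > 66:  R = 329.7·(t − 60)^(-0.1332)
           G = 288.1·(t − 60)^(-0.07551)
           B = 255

1.011

At 12004 K (t = 120.04):
  G = 288.1·(120.04 − 60)^(-0.07551) = 288.1·60.04^(-0.07551) = 288.1·0.73402 = 211.472.
At 11219 K (t = 112.19):
  G = 288.1·(112.19 − 60)^(-0.07551) = 288.1·52.19^(-0.07551) = 288.1·0.74183 = 213.722.
Gain = 213.722 / 211.472 = 1.0106 → 1.011.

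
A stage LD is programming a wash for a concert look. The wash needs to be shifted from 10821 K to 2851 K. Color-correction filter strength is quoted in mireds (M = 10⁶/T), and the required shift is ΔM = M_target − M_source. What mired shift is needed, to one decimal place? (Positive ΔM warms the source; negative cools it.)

M_source = 10⁶/10821 = 92.413; M_target = 10⁶/2851 = 350.754.
ΔM = 350.754 − 92.413 = 258.341 → +258.3 mireds, a warming shift.

+258.3 mireds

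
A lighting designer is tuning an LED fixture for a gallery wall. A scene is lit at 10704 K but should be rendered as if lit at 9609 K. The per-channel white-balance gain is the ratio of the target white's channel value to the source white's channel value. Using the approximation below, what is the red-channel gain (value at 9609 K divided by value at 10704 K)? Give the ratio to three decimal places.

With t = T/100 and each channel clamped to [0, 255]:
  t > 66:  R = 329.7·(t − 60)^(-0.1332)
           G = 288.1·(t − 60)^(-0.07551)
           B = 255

1.036

At 10704 K (t = 107.04):
  R = 329.7·(107.04 − 60)^(-0.1332) = 329.7·47.04^(-0.1332) = 329.7·0.59872 = 197.400.
At 9609 K (t = 96.09):
  R = 329.7·(96.09 − 60)^(-0.1332) = 329.7·36.09^(-0.1332) = 329.7·0.62023 = 204.491.
Gain = 204.491 / 197.400 = 1.0359 → 1.036.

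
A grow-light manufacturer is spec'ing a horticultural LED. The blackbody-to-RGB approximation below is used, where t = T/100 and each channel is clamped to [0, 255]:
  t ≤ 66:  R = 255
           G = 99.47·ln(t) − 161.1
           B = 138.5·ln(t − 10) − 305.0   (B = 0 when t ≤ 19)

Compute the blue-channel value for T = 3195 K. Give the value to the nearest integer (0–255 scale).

123

t = 3195/100 = 31.95; the t ≤ 66 branch applies.
B = 138.5·ln(31.95 − 10) − 305.0 = 138.5·ln 21.95 − 305.0 = 138.5·3.0888 − 305.0 = 122.794.
Rounded: 123.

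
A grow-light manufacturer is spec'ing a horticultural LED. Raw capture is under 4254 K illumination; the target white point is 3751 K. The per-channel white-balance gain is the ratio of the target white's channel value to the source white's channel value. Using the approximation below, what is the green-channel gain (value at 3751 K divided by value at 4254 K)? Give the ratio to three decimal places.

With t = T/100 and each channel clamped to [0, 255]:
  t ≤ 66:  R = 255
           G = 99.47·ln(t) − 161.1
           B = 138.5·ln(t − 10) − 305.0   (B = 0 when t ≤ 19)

At 4254 K (t = 42.54):
  G = 99.47·ln 42.54 − 161.1 = 99.47·3.7504 − 161.1 = 211.957.
At 3751 K (t = 37.51):
  G = 99.47·ln 37.51 − 161.1 = 99.47·3.6246 − 161.1 = 199.440.
Gain = 199.440 / 211.957 = 0.9409 → 0.941.

0.941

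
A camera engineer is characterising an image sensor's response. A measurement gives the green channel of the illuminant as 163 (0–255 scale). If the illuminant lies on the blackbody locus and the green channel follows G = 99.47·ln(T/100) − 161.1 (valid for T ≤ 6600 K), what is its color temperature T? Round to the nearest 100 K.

2600 K

ln t = (163 + 161.1) / 99.47 = 3.2583.
t = e^3.2583 = 26.004.
T = 100·t = 2600 K → 2600 K to the nearest 100 K.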